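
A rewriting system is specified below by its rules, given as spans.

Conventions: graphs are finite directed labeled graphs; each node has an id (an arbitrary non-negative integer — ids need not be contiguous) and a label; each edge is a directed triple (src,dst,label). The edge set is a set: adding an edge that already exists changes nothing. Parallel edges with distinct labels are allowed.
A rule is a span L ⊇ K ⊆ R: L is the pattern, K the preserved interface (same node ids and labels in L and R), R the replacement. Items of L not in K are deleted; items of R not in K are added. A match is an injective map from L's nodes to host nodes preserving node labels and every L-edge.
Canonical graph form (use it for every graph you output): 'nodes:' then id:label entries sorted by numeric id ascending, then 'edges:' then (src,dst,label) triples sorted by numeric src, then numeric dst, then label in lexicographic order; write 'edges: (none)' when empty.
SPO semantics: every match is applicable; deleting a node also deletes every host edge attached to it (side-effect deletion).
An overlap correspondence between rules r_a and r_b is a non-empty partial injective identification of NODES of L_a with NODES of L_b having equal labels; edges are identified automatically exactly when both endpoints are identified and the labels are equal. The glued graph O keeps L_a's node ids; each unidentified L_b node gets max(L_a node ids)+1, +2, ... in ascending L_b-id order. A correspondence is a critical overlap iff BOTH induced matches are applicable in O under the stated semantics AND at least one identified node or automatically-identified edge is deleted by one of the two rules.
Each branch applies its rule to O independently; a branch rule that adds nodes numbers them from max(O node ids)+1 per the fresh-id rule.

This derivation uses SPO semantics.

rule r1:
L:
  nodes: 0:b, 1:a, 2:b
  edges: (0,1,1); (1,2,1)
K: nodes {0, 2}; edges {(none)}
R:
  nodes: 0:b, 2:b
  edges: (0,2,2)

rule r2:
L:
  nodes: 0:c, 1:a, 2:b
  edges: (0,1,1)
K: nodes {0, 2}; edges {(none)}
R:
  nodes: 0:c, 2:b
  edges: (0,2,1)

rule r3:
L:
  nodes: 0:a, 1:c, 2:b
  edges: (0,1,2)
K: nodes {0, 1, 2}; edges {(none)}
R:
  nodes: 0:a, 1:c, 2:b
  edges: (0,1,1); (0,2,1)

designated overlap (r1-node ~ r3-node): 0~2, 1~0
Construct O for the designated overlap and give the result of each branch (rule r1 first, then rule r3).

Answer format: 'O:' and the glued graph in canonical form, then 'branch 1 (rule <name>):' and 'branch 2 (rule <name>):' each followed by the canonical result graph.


O:
nodes: 0:b, 1:a, 2:b, 3:c
edges: (0,1,1); (1,2,1); (1,3,2)
branch 1 (rule r1):
nodes: 0:b, 2:b, 3:c
edges: (0,2,2)
branch 2 (rule r3):
nodes: 0:b, 1:a, 2:b, 3:c
edges: (0,1,1); (1,0,1); (1,2,1); (1,3,1)


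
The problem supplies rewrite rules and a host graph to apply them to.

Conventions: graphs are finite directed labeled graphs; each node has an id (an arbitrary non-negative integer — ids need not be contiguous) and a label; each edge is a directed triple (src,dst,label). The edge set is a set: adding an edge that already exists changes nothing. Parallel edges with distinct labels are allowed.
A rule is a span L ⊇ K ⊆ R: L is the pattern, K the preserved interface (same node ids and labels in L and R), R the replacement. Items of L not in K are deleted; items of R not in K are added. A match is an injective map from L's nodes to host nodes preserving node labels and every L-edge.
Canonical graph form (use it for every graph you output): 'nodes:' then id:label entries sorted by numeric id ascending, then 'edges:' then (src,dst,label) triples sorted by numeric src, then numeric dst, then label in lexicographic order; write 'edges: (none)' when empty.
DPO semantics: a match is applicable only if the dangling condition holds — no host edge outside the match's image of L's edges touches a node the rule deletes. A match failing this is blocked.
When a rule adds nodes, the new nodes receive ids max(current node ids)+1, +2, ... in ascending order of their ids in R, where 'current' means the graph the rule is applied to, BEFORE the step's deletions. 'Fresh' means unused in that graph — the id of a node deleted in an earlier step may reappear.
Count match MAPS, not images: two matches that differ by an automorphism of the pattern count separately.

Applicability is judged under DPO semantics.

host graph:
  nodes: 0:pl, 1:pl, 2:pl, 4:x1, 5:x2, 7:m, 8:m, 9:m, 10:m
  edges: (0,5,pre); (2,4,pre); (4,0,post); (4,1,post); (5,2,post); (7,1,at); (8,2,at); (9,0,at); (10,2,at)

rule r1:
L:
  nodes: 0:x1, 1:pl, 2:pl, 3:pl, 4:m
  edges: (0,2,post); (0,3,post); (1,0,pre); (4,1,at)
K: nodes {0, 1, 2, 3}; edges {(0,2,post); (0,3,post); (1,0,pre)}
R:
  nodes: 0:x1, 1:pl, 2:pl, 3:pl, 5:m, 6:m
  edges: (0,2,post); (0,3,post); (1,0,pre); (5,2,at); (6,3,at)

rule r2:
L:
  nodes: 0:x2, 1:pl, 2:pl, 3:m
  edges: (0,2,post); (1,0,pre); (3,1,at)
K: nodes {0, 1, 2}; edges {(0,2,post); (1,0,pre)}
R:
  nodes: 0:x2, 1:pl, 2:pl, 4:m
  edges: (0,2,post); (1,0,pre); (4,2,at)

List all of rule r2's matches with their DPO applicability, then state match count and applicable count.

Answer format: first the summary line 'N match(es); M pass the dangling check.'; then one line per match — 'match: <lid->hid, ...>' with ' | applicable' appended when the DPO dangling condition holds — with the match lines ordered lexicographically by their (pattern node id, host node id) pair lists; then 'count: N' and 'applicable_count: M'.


1 match(es); 1 pass the dangling check.
match: 0->5, 1->0, 2->2, 3->9 | applicable
count: 1
applicable_count: 1


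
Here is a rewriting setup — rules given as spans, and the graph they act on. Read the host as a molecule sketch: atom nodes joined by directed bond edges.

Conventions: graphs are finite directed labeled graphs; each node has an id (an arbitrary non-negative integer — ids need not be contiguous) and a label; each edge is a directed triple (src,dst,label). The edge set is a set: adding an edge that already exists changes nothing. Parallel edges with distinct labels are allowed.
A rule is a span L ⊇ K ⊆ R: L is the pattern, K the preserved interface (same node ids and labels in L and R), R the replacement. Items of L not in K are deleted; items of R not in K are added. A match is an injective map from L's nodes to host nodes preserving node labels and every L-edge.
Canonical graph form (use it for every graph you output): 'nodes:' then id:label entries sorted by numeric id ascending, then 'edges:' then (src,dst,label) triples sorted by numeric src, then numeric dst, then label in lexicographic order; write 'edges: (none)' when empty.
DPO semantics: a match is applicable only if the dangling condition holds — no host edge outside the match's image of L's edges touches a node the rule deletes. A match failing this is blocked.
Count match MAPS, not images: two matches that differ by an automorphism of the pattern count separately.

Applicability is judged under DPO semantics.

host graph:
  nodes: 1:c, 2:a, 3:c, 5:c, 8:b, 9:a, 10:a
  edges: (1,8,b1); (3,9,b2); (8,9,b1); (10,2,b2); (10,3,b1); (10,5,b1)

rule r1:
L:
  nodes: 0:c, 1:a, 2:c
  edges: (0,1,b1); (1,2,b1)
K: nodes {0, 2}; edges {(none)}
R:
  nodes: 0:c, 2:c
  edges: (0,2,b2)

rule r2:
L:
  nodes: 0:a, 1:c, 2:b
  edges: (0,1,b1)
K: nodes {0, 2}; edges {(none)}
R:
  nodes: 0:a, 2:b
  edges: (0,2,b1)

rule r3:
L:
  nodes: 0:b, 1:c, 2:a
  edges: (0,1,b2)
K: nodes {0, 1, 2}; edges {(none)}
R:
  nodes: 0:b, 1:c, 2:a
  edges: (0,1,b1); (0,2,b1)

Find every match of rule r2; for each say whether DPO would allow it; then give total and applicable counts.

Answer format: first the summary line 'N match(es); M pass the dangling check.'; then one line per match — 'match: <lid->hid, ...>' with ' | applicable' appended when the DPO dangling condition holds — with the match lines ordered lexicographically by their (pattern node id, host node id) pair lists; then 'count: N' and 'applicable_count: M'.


2 match(es); 1 pass the dangling check.
match: 0->10, 1->3, 2->8
match: 0->10, 1->5, 2->8 | applicable
count: 2
applicable_count: 1


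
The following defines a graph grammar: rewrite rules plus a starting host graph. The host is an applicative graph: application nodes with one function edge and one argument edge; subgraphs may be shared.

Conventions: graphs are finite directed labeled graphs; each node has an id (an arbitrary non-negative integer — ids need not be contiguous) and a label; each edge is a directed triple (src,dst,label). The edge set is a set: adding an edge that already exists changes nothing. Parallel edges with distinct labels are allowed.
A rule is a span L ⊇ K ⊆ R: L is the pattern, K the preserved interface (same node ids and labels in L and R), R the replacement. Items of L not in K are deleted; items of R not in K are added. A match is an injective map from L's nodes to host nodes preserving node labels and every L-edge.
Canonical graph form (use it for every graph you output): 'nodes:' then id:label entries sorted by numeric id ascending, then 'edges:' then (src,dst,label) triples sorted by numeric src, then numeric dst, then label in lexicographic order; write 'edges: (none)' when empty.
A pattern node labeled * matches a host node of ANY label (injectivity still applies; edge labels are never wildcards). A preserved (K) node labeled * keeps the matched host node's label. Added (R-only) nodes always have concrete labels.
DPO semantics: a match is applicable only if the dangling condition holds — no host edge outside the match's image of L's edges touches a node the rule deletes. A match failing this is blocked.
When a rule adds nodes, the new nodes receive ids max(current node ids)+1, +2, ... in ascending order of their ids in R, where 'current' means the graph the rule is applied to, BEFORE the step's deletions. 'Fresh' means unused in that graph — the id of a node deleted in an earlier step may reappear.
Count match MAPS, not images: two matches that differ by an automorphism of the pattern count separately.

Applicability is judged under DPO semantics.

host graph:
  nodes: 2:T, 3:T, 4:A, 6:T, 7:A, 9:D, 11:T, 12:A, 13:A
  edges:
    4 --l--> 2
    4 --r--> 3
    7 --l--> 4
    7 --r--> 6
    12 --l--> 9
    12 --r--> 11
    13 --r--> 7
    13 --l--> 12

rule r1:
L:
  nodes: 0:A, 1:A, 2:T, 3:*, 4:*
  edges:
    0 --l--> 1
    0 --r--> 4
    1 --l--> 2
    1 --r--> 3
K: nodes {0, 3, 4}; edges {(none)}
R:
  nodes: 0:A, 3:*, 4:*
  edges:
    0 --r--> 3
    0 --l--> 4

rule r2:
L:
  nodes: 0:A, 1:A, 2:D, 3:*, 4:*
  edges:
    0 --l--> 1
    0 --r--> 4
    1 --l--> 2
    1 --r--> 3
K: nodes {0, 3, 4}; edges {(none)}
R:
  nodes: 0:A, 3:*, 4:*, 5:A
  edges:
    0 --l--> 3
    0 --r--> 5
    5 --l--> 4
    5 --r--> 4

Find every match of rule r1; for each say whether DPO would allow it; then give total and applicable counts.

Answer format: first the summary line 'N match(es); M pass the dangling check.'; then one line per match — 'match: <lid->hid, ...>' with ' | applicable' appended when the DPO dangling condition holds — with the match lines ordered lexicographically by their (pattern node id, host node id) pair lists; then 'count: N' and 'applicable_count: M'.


1 match(es); 1 pass the dangling check.
match: 0->7, 1->4, 2->2, 3->3, 4->6 | applicable
count: 1
applicable_count: 1


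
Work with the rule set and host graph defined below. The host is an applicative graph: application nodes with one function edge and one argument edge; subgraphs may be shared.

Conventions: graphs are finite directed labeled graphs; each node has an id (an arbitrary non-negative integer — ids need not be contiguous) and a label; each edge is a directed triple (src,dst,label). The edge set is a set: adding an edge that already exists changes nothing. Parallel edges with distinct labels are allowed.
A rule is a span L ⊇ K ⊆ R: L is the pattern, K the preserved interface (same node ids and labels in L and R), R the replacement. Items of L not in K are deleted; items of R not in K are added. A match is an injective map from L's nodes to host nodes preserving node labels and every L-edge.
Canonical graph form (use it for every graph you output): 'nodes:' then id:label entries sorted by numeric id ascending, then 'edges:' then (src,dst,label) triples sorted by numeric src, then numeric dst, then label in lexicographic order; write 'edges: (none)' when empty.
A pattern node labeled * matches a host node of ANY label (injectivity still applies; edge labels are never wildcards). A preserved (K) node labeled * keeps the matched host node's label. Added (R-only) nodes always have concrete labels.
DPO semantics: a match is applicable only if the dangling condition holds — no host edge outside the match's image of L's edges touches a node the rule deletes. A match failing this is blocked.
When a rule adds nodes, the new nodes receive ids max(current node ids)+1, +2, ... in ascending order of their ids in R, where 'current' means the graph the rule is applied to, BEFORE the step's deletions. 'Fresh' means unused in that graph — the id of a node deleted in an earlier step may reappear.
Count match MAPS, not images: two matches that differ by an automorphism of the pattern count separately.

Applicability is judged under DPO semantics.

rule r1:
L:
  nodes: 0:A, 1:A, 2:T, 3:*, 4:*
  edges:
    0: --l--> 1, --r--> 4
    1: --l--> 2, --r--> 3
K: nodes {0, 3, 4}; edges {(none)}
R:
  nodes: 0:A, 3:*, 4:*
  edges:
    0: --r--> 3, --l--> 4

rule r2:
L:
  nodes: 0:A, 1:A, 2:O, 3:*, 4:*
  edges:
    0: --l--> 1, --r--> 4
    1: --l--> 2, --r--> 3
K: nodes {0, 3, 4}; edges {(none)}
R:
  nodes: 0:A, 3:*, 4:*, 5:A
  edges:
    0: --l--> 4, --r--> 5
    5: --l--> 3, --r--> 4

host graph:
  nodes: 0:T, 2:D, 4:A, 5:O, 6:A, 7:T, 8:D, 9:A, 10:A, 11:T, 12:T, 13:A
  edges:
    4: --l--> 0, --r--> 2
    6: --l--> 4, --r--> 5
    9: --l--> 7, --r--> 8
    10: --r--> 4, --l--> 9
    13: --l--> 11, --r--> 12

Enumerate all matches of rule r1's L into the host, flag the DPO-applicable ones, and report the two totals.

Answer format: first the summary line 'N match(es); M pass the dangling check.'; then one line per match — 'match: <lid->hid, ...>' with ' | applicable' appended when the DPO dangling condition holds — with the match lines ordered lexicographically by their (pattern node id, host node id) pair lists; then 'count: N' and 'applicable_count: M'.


2 match(es); 1 pass the dangling check.
match: 0->6, 1->4, 2->0, 3->2, 4->5
match: 0->10, 1->9, 2->7, 3->8, 4->4 | applicable
count: 2
applicable_count: 1


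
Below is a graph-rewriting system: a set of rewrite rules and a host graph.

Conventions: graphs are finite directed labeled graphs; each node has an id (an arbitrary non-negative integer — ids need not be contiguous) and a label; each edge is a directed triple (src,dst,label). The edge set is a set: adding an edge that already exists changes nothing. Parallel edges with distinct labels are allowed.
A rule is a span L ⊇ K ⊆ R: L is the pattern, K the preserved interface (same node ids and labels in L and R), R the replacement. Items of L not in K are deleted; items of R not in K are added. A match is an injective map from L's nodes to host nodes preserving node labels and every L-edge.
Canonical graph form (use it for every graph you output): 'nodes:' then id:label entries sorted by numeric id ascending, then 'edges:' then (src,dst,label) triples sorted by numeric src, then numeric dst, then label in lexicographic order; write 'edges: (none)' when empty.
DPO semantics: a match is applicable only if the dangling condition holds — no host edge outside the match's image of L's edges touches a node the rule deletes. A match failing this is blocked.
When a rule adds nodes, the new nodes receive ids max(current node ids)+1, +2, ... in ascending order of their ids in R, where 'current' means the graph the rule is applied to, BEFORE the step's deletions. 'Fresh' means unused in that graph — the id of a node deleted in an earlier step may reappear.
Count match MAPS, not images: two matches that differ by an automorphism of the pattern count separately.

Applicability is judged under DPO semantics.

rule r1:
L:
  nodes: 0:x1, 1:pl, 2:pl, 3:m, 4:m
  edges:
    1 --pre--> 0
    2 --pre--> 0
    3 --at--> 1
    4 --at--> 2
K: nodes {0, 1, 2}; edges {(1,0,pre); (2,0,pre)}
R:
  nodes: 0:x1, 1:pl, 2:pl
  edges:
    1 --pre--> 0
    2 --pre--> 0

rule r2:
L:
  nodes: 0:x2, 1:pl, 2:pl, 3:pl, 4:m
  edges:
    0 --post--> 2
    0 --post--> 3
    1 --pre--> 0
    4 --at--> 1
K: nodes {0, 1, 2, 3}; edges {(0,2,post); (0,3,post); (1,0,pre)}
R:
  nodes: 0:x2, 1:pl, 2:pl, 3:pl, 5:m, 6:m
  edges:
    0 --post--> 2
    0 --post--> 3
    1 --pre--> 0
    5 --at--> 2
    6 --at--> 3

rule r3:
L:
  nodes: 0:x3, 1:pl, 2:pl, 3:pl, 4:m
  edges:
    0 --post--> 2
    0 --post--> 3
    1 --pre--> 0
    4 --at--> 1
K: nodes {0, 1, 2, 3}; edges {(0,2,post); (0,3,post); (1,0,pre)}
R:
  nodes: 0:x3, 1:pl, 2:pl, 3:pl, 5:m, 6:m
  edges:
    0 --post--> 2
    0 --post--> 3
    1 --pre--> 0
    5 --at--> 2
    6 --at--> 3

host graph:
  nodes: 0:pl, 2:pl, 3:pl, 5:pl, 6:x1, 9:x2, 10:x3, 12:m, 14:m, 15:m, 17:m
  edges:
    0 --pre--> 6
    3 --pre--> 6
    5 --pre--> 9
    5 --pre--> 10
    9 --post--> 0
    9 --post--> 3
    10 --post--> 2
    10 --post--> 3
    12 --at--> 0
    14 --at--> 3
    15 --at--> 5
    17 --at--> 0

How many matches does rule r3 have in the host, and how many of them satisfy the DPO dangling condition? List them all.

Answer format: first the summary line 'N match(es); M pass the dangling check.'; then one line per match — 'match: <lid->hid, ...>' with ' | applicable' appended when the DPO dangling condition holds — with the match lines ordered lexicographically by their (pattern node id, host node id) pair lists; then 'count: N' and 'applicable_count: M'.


2 match(es); 2 pass the dangling check.
match: 0->10, 1->5, 2->2, 3->3, 4->15 | applicable
match: 0->10, 1->5, 2->3, 3->2, 4->15 | applicable
count: 2
applicable_count: 2


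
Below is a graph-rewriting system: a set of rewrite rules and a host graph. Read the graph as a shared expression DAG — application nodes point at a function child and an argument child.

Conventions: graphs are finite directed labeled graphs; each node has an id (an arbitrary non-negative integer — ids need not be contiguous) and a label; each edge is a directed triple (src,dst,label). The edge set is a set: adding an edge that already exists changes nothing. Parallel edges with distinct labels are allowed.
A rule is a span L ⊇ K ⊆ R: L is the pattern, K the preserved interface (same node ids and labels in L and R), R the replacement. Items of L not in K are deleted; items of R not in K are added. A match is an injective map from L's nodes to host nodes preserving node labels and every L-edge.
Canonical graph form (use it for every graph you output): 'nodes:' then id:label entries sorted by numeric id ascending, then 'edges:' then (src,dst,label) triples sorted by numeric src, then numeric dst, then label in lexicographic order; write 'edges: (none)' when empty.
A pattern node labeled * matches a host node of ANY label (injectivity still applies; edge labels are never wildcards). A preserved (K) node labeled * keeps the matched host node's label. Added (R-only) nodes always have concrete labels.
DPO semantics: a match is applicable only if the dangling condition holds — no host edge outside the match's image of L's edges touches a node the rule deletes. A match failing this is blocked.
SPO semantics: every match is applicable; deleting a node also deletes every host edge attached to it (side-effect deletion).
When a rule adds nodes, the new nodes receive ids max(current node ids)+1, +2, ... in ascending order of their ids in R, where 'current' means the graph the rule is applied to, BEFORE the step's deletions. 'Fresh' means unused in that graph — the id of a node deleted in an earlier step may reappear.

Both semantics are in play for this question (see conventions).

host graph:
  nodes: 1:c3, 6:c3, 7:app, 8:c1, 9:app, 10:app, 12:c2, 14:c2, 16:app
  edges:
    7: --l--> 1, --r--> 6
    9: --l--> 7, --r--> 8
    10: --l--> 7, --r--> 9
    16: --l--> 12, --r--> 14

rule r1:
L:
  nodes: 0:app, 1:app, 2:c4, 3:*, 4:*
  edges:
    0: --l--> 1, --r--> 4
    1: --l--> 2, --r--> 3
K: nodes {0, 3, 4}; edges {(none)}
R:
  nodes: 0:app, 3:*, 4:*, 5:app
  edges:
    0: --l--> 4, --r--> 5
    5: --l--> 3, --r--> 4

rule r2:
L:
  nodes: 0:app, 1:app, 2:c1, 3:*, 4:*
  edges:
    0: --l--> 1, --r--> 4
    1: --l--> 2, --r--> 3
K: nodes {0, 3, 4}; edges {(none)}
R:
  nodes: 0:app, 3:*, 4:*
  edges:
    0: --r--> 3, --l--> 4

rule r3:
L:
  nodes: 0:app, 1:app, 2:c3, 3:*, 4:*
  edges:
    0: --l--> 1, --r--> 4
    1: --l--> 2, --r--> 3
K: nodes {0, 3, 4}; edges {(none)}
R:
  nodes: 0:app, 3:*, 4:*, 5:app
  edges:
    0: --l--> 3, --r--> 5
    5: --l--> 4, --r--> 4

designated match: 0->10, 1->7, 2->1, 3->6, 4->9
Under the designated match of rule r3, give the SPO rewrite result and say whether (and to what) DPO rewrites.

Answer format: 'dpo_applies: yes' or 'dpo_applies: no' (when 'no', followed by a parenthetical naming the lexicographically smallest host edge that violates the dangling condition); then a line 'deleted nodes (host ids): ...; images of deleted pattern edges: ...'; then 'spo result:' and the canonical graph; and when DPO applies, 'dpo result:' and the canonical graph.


dpo_applies: no
(the rule deletes node 7, which keeps host edge (9,7,l) outside the match image — the dangling condition fails, DPO blocks; SPO proceeds and side-deletes such edges)
deleted nodes (host ids): 1, 7; images of deleted pattern edges: (7,1,l); (7,6,r); (10,7,l); (10,9,r)
spo result:
nodes: 6:c3, 8:c1, 9:app, 10:app, 12:c2, 14:c2, 16:app, 17:app
edges: (9,8,r); (10,6,l); (10,17,r); (16,12,l); (16,14,r); (17,9,l); (17,9,r)


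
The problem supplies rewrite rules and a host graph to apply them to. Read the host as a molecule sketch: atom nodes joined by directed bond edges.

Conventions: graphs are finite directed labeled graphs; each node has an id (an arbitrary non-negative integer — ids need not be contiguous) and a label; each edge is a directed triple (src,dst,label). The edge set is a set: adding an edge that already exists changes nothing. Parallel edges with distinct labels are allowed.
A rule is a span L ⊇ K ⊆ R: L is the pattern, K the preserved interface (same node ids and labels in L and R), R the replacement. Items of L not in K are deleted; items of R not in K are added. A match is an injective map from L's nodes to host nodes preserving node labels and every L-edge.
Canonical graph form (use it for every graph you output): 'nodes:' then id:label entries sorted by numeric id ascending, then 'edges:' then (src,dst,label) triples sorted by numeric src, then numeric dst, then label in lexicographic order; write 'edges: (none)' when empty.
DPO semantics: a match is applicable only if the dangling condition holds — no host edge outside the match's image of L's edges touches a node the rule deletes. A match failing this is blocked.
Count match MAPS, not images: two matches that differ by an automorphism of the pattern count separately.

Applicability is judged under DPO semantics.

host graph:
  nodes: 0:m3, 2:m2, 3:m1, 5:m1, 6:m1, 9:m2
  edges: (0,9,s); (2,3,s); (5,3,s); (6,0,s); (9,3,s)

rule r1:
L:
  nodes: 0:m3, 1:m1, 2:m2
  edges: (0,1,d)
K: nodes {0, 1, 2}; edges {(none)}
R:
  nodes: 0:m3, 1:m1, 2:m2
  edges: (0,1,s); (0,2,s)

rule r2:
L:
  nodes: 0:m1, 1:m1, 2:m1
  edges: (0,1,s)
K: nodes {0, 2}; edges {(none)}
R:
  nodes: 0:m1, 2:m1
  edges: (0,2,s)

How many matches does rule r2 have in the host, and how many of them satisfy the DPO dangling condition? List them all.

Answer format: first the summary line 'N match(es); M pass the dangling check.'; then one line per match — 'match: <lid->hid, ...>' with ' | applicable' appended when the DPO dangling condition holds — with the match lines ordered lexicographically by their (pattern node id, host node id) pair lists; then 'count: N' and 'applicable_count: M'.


1 match(es); 0 pass the dangling check.
match: 0->5, 1->3, 2->6
count: 1
applicable_count: 0


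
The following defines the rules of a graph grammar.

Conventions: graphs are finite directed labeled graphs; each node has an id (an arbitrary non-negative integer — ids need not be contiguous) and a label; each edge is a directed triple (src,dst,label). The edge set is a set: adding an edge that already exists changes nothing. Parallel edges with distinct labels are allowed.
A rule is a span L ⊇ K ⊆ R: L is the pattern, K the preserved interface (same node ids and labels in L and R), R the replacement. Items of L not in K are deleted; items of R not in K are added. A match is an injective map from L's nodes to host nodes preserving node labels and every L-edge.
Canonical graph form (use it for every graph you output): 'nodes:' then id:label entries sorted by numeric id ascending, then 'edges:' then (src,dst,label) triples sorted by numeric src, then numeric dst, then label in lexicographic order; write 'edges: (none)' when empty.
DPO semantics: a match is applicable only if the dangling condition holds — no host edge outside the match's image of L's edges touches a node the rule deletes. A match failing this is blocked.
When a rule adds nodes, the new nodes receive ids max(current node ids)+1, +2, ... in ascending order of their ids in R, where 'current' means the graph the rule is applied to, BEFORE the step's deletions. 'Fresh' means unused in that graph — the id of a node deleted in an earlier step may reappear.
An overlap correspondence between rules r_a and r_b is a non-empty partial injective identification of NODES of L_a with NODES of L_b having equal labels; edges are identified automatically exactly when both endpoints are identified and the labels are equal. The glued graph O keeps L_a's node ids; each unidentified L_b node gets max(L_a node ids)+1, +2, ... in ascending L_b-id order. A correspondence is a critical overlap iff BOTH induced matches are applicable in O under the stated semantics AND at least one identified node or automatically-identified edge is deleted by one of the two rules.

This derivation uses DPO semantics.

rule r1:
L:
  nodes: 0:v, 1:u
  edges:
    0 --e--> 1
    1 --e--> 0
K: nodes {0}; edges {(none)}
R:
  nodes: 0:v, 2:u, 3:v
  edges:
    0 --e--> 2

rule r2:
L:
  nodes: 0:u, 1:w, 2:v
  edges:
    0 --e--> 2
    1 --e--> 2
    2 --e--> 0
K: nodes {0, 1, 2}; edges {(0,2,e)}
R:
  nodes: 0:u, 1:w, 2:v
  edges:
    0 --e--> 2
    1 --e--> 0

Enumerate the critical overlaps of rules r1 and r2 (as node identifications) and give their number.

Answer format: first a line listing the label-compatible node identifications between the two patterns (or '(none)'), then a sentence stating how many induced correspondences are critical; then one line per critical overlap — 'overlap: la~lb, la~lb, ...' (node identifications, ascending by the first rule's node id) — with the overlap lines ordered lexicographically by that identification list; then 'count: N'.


label-compatible node identifications between L(r1) and L(r2): 0~2, 1~0
1 of the induced correspondences is a critical overlap of r1 and r2.
overlap: 0~2, 1~0
count: 1


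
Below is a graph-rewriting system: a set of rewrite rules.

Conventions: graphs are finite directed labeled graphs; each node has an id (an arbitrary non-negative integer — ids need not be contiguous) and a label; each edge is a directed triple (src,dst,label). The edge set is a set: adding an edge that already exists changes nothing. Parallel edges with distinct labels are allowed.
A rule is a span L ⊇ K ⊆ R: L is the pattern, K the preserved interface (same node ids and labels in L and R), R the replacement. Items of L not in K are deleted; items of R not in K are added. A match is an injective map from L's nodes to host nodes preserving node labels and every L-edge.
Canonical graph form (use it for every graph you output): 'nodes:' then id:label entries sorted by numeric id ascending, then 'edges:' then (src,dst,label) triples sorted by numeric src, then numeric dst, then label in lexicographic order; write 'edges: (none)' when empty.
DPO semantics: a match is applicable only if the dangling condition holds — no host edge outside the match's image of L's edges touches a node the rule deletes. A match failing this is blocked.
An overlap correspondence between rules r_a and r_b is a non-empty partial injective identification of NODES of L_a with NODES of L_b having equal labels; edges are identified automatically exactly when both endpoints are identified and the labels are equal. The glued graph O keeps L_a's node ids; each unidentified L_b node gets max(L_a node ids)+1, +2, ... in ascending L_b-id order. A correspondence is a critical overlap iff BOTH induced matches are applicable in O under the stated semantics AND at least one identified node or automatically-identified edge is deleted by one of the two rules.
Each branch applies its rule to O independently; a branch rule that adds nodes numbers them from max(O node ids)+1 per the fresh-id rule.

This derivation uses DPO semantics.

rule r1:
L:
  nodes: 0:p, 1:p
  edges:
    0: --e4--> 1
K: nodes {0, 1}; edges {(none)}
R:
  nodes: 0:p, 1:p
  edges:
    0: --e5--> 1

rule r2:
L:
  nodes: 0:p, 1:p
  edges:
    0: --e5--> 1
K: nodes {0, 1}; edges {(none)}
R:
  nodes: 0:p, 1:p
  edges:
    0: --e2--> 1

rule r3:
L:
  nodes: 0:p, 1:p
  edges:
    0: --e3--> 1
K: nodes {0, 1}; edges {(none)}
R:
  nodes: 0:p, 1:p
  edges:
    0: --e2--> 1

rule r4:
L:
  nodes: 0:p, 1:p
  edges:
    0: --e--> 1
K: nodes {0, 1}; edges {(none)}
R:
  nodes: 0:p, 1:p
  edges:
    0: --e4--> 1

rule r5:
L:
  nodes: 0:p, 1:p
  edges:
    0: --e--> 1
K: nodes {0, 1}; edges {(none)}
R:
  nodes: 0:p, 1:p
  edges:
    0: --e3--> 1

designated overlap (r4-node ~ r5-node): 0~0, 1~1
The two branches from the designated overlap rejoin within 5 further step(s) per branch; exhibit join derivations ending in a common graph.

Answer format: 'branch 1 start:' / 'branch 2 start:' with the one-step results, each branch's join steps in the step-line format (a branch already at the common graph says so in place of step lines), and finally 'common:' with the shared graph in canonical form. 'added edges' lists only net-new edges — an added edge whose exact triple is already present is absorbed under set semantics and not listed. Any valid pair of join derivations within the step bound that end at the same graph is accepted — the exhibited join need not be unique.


branch 1 start:
nodes: 0:p, 1:p
edges: (0,1,e4)
branch 2 start:
nodes: 0:p, 1:p
edges: (0,1,e3)
branch 1 step 1: rule r1; match: 0->0, 1->1; deleted nodes (none); deleted edges (0,1,e4); added nodes (none); added edges (0,1,e5); result: nodes: 0:p, 1:p edges: (0,1,e5)
branch 1 step 2: rule r2; match: 0->0, 1->1; deleted nodes (none); deleted edges (0,1,e5); added nodes (none); added edges (0,1,e2); result: nodes: 0:p, 1:p edges: (0,1,e2)
branch 2 step 1: rule r3; match: 0->0, 1->1; deleted nodes (none); deleted edges (0,1,e3); added nodes (none); added edges (0,1,e2); result: nodes: 0:p, 1:p edges: (0,1,e2)
common:
nodes: 0:p, 1:p
edges: (0,1,e2)


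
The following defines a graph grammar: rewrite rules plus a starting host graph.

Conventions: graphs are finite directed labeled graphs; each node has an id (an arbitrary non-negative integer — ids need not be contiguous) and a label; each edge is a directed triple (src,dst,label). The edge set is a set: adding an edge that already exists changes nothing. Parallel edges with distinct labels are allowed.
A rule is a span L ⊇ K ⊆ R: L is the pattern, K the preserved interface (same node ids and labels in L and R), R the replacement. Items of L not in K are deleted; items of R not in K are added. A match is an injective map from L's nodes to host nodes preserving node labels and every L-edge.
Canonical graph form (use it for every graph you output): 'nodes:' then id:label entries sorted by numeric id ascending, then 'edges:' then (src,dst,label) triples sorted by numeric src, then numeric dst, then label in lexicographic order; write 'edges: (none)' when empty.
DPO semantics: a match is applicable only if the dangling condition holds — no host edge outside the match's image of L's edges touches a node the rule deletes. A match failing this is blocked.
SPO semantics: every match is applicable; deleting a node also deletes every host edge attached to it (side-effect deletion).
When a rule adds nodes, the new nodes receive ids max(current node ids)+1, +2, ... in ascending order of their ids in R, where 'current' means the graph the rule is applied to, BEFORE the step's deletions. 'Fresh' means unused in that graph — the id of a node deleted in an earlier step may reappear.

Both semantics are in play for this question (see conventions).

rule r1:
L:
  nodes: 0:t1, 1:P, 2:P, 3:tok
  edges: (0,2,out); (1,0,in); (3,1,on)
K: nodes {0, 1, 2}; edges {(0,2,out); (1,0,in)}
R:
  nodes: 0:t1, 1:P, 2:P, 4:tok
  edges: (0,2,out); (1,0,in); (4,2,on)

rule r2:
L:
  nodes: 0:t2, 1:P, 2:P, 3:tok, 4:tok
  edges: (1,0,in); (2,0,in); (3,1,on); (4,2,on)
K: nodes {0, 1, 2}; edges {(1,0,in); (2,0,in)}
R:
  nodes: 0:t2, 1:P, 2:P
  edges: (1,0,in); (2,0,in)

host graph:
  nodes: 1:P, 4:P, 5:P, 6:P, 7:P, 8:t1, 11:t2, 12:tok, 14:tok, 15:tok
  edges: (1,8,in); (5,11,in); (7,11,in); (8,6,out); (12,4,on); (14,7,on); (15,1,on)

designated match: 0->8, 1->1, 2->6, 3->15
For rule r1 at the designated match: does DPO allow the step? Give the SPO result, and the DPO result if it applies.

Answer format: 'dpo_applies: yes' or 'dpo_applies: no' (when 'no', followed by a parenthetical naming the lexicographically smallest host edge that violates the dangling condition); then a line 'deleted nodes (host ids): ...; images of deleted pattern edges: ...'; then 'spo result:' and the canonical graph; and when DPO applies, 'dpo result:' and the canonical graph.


dpo_applies: yes
deleted nodes (host ids): 15; images of deleted pattern edges: (15,1,on)
spo result:
nodes: 1:P, 4:P, 5:P, 6:P, 7:P, 8:t1, 11:t2, 12:tok, 14:tok, 16:tok
edges: (1,8,in); (5,11,in); (7,11,in); (8,6,out); (12,4,on); (14,7,on); (16,6,on)
dpo result:
nodes: 1:P, 4:P, 5:P, 6:P, 7:P, 8:t1, 11:t2, 12:tok, 14:tok, 16:tok
edges: (1,8,in); (5,11,in); (7,11,in); (8,6,out); (12,4,on); (14,7,on); (16,6,on)


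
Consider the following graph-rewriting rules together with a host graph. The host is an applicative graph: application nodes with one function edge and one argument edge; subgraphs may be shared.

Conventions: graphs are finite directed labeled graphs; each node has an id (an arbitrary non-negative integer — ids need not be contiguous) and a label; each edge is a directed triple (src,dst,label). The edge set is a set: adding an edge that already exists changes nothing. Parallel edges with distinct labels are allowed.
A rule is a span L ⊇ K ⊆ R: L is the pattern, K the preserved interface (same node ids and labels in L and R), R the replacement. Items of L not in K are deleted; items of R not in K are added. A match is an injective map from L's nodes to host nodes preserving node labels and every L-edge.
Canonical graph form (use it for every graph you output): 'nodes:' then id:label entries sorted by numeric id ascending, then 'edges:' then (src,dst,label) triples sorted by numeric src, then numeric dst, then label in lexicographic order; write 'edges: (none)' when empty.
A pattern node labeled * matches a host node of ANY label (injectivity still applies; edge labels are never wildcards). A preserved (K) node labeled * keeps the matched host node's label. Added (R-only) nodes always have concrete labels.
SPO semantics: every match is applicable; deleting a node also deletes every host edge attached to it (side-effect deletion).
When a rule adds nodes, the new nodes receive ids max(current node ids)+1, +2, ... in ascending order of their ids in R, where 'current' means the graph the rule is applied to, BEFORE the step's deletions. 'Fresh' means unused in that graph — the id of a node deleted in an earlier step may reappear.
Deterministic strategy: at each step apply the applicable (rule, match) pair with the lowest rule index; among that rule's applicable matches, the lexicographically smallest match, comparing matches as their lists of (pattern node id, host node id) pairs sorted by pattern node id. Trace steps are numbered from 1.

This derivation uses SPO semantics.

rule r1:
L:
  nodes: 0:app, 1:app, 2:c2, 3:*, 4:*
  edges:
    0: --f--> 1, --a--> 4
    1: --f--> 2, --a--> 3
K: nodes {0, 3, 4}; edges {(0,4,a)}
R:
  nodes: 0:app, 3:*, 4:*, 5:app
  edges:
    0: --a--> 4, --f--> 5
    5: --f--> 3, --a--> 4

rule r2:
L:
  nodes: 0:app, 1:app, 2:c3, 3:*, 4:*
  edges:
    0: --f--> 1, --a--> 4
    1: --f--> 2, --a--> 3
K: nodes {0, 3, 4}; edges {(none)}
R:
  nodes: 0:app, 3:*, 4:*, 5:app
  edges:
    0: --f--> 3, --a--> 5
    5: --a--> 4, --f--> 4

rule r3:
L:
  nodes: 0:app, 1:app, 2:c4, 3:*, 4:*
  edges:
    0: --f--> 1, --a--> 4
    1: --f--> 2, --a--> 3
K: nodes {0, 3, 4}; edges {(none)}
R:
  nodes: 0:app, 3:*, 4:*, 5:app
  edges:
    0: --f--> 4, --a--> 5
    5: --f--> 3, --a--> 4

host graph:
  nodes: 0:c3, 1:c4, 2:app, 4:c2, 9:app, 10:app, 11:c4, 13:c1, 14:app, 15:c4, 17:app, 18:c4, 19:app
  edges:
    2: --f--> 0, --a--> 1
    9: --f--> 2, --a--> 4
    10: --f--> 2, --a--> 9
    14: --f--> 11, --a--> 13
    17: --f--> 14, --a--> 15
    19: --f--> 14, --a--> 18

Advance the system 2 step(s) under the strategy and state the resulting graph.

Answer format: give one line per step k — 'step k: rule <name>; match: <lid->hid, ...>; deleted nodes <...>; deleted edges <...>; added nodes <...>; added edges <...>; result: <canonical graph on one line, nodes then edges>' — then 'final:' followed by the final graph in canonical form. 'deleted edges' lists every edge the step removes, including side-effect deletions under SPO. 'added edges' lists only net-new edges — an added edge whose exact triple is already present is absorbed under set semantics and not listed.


step 1: rule r2; match: 0->9, 1->2, 2->0, 3->1, 4->4; deleted nodes 0, 2; deleted edges (2,0,f); (2,1,a); (9,2,f); (9,4,a); (10,2,f); added nodes 20; added edges (9,1,f); (9,20,a); (20,4,a); (20,4,f); result: nodes: 1:c4, 4:c2, 9:app, 10:app, 11:c4, 13:c1, 14:app, 15:c4, 17:app, 18:c4, 19:app, 20:app edges: (9,1,f); (9,20,a); (10,9,a); (14,11,f); (14,13,a); (17,14,f); (17,15,a); (19,14,f); (19,18,a); (20,4,a); (20,4,f)
step 2: rule r3; match: 0->17, 1->14, 2->11, 3->13, 4->15; deleted nodes 11, 14; deleted edges (14,11,f); (14,13,a); (17,14,f); (17,15,a); (19,14,f); added nodes 21; added edges (17,15,f); (17,21,a); (21,13,f); (21,15,a); result: nodes: 1:c4, 4:c2, 9:app, 10:app, 13:c1, 15:c4, 17:app, 18:c4, 19:app, 20:app, 21:app edges: (9,1,f); (9,20,a); (10,9,a); (17,15,f); (17,21,a); (19,18,a); (20,4,a); (20,4,f); (21,13,f); (21,15,a)
final:
nodes: 1:c4, 4:c2, 9:app, 10:app, 13:c1, 15:c4, 17:app, 18:c4, 19:app, 20:app, 21:app
edges: (9,1,f); (9,20,a); (10,9,a); (17,15,f); (17,21,a); (19,18,a); (20,4,a); (20,4,f); (21,13,f); (21,15,a)


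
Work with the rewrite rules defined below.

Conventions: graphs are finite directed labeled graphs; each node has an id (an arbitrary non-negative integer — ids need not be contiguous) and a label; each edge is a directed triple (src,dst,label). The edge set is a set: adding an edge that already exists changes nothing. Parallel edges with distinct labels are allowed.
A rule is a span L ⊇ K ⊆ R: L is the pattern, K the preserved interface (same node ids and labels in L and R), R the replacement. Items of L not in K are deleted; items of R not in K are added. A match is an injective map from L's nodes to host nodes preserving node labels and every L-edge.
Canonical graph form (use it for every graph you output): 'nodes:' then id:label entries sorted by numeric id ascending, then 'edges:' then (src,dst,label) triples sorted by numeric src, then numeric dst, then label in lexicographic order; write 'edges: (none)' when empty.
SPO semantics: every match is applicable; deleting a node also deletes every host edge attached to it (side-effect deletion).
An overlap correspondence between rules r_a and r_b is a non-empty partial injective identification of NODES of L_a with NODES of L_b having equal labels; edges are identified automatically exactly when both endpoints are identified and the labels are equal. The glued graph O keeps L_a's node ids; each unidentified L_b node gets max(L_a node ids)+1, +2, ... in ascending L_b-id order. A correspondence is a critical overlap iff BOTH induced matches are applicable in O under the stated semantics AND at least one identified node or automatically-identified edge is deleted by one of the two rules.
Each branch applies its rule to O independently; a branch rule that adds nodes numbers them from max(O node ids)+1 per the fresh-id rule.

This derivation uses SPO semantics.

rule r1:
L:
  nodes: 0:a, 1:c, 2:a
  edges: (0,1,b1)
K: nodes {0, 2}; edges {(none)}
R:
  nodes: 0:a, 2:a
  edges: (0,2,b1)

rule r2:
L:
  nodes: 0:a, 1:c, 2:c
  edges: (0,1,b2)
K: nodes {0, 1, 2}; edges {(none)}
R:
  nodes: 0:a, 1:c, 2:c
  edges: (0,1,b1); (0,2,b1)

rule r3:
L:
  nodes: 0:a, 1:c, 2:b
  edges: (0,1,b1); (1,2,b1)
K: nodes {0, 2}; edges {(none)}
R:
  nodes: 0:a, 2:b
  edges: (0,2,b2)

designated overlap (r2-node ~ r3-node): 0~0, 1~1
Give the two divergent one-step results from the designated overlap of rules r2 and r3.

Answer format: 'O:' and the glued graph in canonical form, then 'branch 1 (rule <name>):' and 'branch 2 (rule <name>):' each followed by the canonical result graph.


O:
nodes: 0:a, 1:c, 2:c, 3:b
edges: (0,1,b1); (0,1,b2); (1,3,b1)
branch 1 (rule r2):
nodes: 0:a, 1:c, 2:c, 3:b
edges: (0,1,b1); (0,2,b1); (1,3,b1)
branch 2 (rule r3):
nodes: 0:a, 2:c, 3:b
edges: (0,3,b2)
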